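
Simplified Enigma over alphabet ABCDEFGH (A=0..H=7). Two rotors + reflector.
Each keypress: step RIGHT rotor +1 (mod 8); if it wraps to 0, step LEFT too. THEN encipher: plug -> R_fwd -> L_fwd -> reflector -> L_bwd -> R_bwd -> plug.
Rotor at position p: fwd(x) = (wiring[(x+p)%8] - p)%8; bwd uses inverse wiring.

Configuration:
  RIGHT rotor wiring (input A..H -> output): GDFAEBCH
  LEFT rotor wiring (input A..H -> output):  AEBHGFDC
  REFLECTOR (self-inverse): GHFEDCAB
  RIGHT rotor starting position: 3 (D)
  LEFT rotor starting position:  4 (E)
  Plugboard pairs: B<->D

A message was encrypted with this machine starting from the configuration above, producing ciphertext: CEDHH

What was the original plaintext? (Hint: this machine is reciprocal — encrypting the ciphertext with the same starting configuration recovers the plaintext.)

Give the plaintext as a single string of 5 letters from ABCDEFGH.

Char 1 ('C'): step: R->4, L=4; C->plug->C->R->G->L->F->refl->C->L'->A->R'->A->plug->A
Char 2 ('E'): step: R->5, L=4; E->plug->E->R->G->L->F->refl->C->L'->A->R'->F->plug->F
Char 3 ('D'): step: R->6, L=4; D->plug->B->R->B->L->B->refl->H->L'->C->R'->F->plug->F
Char 4 ('H'): step: R->7, L=4; H->plug->H->R->D->L->G->refl->A->L'->F->R'->F->plug->F
Char 5 ('H'): step: R->0, L->5 (L advanced); H->plug->H->R->H->L->B->refl->H->L'->E->R'->E->plug->E

Answer: AFFFE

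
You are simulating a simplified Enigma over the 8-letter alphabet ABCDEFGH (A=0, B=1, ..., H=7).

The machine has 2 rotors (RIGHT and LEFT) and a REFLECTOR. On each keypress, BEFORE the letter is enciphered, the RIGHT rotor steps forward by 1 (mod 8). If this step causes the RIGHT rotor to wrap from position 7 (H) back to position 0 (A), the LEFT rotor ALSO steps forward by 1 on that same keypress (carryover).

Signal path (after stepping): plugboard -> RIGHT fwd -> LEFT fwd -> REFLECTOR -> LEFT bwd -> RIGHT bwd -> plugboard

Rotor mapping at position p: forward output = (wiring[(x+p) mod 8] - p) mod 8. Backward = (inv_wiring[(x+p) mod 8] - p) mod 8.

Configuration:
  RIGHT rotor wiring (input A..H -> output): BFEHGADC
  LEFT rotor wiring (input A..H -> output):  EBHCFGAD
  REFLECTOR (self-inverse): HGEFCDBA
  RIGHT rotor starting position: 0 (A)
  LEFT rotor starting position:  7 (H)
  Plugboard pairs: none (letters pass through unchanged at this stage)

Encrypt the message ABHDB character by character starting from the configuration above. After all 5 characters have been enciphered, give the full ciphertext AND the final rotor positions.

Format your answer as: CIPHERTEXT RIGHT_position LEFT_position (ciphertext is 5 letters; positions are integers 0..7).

Answer: GGAHA 5 7

Derivation:
Char 1 ('A'): step: R->1, L=7; A->plug->A->R->E->L->D->refl->F->L'->B->R'->G->plug->G
Char 2 ('B'): step: R->2, L=7; B->plug->B->R->F->L->G->refl->B->L'->H->R'->G->plug->G
Char 3 ('H'): step: R->3, L=7; H->plug->H->R->B->L->F->refl->D->L'->E->R'->A->plug->A
Char 4 ('D'): step: R->4, L=7; D->plug->D->R->G->L->H->refl->A->L'->D->R'->H->plug->H
Char 5 ('B'): step: R->5, L=7; B->plug->B->R->G->L->H->refl->A->L'->D->R'->A->plug->A
Final: ciphertext=GGAHA, RIGHT=5, LEFT=7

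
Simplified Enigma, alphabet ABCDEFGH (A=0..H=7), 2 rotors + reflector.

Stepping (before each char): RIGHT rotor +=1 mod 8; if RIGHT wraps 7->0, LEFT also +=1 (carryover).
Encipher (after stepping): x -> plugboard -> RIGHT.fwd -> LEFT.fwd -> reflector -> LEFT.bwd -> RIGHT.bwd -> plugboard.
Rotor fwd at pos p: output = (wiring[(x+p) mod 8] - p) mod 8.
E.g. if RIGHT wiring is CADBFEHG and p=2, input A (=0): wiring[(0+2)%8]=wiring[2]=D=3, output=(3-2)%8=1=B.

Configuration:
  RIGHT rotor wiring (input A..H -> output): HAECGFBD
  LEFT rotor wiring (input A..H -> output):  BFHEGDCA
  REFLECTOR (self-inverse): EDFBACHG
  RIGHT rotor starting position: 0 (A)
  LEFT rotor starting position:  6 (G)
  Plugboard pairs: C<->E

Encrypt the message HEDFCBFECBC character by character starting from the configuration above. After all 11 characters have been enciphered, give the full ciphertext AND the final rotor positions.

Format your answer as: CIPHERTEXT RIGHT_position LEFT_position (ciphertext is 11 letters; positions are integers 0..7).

Answer: FACAGAEGECA 3 7

Derivation:
Char 1 ('H'): step: R->1, L=6; H->plug->H->R->G->L->A->refl->E->L'->A->R'->F->plug->F
Char 2 ('E'): step: R->2, L=6; E->plug->C->R->E->L->B->refl->D->L'->C->R'->A->plug->A
Char 3 ('D'): step: R->3, L=6; D->plug->D->R->G->L->A->refl->E->L'->A->R'->E->plug->C
Char 4 ('F'): step: R->4, L=6; F->plug->F->R->E->L->B->refl->D->L'->C->R'->A->plug->A
Char 5 ('C'): step: R->5, L=6; C->plug->E->R->D->L->H->refl->G->L'->F->R'->G->plug->G
Char 6 ('B'): step: R->6, L=6; B->plug->B->R->F->L->G->refl->H->L'->D->R'->A->plug->A
Char 7 ('F'): step: R->7, L=6; F->plug->F->R->H->L->F->refl->C->L'->B->R'->C->plug->E
Char 8 ('E'): step: R->0, L->7 (L advanced); E->plug->C->R->E->L->F->refl->C->L'->B->R'->G->plug->G
Char 9 ('C'): step: R->1, L=7; C->plug->E->R->E->L->F->refl->C->L'->B->R'->C->plug->E
Char 10 ('B'): step: R->2, L=7; B->plug->B->R->A->L->B->refl->D->L'->H->R'->E->plug->C
Char 11 ('C'): step: R->3, L=7; C->plug->E->R->A->L->B->refl->D->L'->H->R'->A->plug->A
Final: ciphertext=FACAGAEGECA, RIGHT=3, LEFT=7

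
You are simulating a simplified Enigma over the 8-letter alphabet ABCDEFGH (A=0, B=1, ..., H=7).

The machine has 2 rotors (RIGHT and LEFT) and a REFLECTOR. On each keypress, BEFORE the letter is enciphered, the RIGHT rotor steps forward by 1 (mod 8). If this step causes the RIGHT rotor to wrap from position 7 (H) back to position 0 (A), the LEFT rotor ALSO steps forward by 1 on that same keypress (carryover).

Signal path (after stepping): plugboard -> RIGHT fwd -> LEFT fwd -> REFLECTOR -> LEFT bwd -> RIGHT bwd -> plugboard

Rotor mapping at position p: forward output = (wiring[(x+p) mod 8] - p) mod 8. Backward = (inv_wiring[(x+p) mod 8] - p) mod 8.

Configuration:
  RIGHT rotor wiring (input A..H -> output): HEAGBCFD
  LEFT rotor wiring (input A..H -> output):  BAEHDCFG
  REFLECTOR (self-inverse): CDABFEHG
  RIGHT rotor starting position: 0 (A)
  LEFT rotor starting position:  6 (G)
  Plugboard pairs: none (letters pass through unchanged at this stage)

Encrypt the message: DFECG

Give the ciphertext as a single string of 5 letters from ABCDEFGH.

Answer: FEFEF

Derivation:
Char 1 ('D'): step: R->1, L=6; D->plug->D->R->A->L->H->refl->G->L'->E->R'->F->plug->F
Char 2 ('F'): step: R->2, L=6; F->plug->F->R->B->L->A->refl->C->L'->D->R'->E->plug->E
Char 3 ('E'): step: R->3, L=6; E->plug->E->R->A->L->H->refl->G->L'->E->R'->F->plug->F
Char 4 ('C'): step: R->4, L=6; C->plug->C->R->B->L->A->refl->C->L'->D->R'->E->plug->E
Char 5 ('G'): step: R->5, L=6; G->plug->G->R->B->L->A->refl->C->L'->D->R'->F->plug->F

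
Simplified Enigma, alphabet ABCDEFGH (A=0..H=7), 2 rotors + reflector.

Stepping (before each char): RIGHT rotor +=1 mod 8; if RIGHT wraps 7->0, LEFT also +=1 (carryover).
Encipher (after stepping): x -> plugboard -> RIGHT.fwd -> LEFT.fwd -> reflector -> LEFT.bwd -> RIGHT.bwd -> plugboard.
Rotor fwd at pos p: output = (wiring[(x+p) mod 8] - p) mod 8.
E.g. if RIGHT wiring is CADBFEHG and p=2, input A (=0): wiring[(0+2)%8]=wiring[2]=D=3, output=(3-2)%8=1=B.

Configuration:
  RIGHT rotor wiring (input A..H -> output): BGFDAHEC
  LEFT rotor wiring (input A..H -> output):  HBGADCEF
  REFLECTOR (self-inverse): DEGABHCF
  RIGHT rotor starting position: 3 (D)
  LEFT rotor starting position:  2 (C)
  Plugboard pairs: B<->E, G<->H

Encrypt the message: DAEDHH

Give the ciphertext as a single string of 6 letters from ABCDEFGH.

Answer: GFGCED

Derivation:
Char 1 ('D'): step: R->4, L=2; D->plug->D->R->G->L->F->refl->H->L'->H->R'->H->plug->G
Char 2 ('A'): step: R->5, L=2; A->plug->A->R->C->L->B->refl->E->L'->A->R'->F->plug->F
Char 3 ('E'): step: R->6, L=2; E->plug->B->R->E->L->C->refl->G->L'->B->R'->H->plug->G
Char 4 ('D'): step: R->7, L=2; D->plug->D->R->G->L->F->refl->H->L'->H->R'->C->plug->C
Char 5 ('H'): step: R->0, L->3 (L advanced); H->plug->G->R->E->L->C->refl->G->L'->G->R'->B->plug->E
Char 6 ('H'): step: R->1, L=3; H->plug->G->R->B->L->A->refl->D->L'->H->R'->D->plug->D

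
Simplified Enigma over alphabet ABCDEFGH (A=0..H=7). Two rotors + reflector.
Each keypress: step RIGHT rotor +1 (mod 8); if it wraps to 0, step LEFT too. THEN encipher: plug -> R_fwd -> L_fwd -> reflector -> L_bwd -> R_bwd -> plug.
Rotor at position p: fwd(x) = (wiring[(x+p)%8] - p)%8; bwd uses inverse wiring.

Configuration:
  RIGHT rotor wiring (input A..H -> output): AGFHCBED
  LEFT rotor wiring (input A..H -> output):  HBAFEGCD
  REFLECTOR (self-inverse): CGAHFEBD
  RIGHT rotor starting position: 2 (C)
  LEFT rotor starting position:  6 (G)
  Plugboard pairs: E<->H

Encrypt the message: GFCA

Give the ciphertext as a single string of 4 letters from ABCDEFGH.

Char 1 ('G'): step: R->3, L=6; G->plug->G->R->D->L->D->refl->H->L'->F->R'->F->plug->F
Char 2 ('F'): step: R->4, L=6; F->plug->F->R->C->L->B->refl->G->L'->G->R'->A->plug->A
Char 3 ('C'): step: R->5, L=6; C->plug->C->R->G->L->G->refl->B->L'->C->R'->G->plug->G
Char 4 ('A'): step: R->6, L=6; A->plug->A->R->G->L->G->refl->B->L'->C->R'->C->plug->C

Answer: FAGC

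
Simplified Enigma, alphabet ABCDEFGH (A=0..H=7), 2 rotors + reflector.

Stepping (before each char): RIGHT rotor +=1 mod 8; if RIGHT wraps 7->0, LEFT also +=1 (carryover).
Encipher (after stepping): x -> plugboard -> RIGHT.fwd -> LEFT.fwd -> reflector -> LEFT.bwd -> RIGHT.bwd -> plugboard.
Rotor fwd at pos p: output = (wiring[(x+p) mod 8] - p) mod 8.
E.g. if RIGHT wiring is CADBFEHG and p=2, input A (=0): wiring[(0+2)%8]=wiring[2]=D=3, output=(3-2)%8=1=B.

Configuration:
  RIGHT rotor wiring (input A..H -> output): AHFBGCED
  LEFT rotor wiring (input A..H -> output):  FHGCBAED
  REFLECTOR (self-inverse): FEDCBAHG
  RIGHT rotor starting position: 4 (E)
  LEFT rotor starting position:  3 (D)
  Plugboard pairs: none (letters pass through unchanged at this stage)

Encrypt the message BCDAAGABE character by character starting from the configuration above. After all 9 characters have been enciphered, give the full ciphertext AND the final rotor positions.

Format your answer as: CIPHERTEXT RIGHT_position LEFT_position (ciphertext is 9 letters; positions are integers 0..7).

Answer: AHGFDHFHF 5 4

Derivation:
Char 1 ('B'): step: R->5, L=3; B->plug->B->R->H->L->D->refl->C->L'->F->R'->A->plug->A
Char 2 ('C'): step: R->6, L=3; C->plug->C->R->C->L->F->refl->A->L'->E->R'->H->plug->H
Char 3 ('D'): step: R->7, L=3; D->plug->D->R->G->L->E->refl->B->L'->D->R'->G->plug->G
Char 4 ('A'): step: R->0, L->4 (L advanced); A->plug->A->R->A->L->F->refl->A->L'->C->R'->F->plug->F
Char 5 ('A'): step: R->1, L=4; A->plug->A->R->G->L->C->refl->D->L'->F->R'->D->plug->D
Char 6 ('G'): step: R->2, L=4; G->plug->G->R->G->L->C->refl->D->L'->F->R'->H->plug->H
Char 7 ('A'): step: R->3, L=4; A->plug->A->R->G->L->C->refl->D->L'->F->R'->F->plug->F
Char 8 ('B'): step: R->4, L=4; B->plug->B->R->G->L->C->refl->D->L'->F->R'->H->plug->H
Char 9 ('E'): step: R->5, L=4; E->plug->E->R->C->L->A->refl->F->L'->A->R'->F->plug->F
Final: ciphertext=AHGFDHFHF, RIGHT=5, LEFT=4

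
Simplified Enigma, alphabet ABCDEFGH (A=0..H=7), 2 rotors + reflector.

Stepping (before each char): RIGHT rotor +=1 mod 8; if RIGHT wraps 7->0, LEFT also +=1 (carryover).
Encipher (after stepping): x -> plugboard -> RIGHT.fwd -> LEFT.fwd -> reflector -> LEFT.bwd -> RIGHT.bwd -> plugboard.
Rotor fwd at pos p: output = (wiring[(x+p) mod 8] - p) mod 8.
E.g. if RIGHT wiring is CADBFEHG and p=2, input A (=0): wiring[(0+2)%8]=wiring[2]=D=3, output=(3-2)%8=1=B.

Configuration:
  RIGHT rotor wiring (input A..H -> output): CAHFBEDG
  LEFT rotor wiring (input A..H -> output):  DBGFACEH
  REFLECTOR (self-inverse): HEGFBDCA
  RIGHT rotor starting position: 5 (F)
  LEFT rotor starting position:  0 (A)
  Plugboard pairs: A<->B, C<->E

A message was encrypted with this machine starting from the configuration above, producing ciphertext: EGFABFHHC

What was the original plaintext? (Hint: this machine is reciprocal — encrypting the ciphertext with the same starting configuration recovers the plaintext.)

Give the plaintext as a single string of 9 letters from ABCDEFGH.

Char 1 ('E'): step: R->6, L=0; E->plug->C->R->E->L->A->refl->H->L'->H->R'->F->plug->F
Char 2 ('G'): step: R->7, L=0; G->plug->G->R->F->L->C->refl->G->L'->C->R'->F->plug->F
Char 3 ('F'): step: R->0, L->1 (L advanced); F->plug->F->R->E->L->B->refl->E->L'->C->R'->A->plug->B
Char 4 ('A'): step: R->1, L=1; A->plug->B->R->G->L->G->refl->C->L'->H->R'->A->plug->B
Char 5 ('B'): step: R->2, L=1; B->plug->A->R->F->L->D->refl->F->L'->B->R'->E->plug->C
Char 6 ('F'): step: R->3, L=1; F->plug->F->R->H->L->C->refl->G->L'->G->R'->B->plug->A
Char 7 ('H'): step: R->4, L=1; H->plug->H->R->B->L->F->refl->D->L'->F->R'->A->plug->B
Char 8 ('H'): step: R->5, L=1; H->plug->H->R->E->L->B->refl->E->L'->C->R'->F->plug->F
Char 9 ('C'): step: R->6, L=1; C->plug->E->R->B->L->F->refl->D->L'->F->R'->A->plug->B

Answer: FFBBCABFB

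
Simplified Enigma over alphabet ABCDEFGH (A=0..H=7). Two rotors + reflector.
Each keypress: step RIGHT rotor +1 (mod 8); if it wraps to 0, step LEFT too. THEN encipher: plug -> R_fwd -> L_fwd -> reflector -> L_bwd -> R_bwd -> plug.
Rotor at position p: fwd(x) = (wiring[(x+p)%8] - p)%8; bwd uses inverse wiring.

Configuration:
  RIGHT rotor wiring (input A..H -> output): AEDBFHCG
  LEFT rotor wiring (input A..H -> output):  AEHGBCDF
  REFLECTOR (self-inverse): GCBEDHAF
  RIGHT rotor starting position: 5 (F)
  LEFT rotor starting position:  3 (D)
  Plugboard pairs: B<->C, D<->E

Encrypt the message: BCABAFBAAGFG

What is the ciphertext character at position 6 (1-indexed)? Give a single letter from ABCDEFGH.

Char 1 ('B'): step: R->6, L=3; B->plug->C->R->C->L->H->refl->F->L'->F->R'->E->plug->D
Char 2 ('C'): step: R->7, L=3; C->plug->B->R->B->L->G->refl->A->L'->D->R'->H->plug->H
Char 3 ('A'): step: R->0, L->4 (L advanced); A->plug->A->R->A->L->F->refl->H->L'->C->R'->G->plug->G
Char 4 ('B'): step: R->1, L=4; B->plug->C->R->A->L->F->refl->H->L'->C->R'->B->plug->C
Char 5 ('A'): step: R->2, L=4; A->plug->A->R->B->L->G->refl->A->L'->F->R'->D->plug->E
Char 6 ('F'): step: R->3, L=4; F->plug->F->R->F->L->A->refl->G->L'->B->R'->G->plug->G

G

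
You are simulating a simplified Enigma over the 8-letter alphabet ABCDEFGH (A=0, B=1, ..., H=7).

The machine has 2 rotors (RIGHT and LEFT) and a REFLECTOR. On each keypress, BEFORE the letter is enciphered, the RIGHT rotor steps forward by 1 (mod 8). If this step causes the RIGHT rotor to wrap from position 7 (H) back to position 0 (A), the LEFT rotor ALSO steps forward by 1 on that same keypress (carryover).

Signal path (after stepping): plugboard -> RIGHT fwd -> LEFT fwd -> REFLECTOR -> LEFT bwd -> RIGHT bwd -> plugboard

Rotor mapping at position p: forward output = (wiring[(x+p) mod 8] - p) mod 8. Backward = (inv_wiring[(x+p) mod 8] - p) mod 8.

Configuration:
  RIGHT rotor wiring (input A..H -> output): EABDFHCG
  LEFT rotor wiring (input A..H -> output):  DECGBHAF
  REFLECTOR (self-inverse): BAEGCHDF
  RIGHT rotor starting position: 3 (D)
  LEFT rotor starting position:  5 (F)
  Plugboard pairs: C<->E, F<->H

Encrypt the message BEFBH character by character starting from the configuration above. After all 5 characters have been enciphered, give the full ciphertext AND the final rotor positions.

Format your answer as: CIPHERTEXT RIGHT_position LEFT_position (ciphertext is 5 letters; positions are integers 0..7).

Char 1 ('B'): step: R->4, L=5; B->plug->B->R->D->L->G->refl->D->L'->B->R'->A->plug->A
Char 2 ('E'): step: R->5, L=5; E->plug->C->R->B->L->D->refl->G->L'->D->R'->E->plug->C
Char 3 ('F'): step: R->6, L=5; F->plug->H->R->B->L->D->refl->G->L'->D->R'->E->plug->C
Char 4 ('B'): step: R->7, L=5; B->plug->B->R->F->L->F->refl->H->L'->E->R'->E->plug->C
Char 5 ('H'): step: R->0, L->6 (L advanced); H->plug->F->R->H->L->B->refl->A->L'->F->R'->E->plug->C
Final: ciphertext=ACCCC, RIGHT=0, LEFT=6

Answer: ACCCC 0 6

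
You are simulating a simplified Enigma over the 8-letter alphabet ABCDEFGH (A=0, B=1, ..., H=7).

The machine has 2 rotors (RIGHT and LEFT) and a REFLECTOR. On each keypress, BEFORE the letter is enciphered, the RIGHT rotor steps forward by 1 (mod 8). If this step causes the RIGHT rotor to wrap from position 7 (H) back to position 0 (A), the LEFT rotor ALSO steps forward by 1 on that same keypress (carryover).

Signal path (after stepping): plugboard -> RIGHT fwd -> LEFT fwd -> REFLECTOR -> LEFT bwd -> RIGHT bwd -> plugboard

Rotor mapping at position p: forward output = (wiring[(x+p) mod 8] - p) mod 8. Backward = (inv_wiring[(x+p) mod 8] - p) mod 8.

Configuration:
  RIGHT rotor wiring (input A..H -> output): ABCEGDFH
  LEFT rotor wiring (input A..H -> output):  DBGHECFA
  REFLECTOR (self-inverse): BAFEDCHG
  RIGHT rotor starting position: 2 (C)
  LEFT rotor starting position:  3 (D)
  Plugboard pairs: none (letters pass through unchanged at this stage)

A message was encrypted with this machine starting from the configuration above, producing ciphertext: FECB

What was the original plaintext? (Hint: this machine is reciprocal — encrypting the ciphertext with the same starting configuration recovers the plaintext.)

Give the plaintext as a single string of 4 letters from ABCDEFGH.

Char 1 ('F'): step: R->3, L=3; F->plug->F->R->F->L->A->refl->B->L'->B->R'->A->plug->A
Char 2 ('E'): step: R->4, L=3; E->plug->E->R->E->L->F->refl->C->L'->D->R'->D->plug->D
Char 3 ('C'): step: R->5, L=3; C->plug->C->R->C->L->H->refl->G->L'->G->R'->A->plug->A
Char 4 ('B'): step: R->6, L=3; B->plug->B->R->B->L->B->refl->A->L'->F->R'->H->plug->H

Answer: ADAH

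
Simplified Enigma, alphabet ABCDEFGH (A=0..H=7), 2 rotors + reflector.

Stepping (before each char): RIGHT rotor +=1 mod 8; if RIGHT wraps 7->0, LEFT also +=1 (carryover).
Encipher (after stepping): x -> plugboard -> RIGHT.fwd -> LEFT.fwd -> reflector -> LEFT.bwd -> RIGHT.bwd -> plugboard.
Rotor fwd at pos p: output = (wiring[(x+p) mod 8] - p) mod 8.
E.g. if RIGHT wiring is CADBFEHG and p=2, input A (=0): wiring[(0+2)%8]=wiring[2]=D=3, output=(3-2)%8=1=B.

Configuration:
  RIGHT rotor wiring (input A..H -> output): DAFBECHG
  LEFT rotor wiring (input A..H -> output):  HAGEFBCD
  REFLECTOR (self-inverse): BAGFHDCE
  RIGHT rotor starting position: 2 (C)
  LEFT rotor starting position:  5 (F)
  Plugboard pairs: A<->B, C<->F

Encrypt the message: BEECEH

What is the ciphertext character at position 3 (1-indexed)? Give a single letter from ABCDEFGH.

Char 1 ('B'): step: R->3, L=5; B->plug->A->R->G->L->H->refl->E->L'->A->R'->F->plug->C
Char 2 ('E'): step: R->4, L=5; E->plug->E->R->H->L->A->refl->B->L'->F->R'->H->plug->H
Char 3 ('E'): step: R->5, L=5; E->plug->E->R->D->L->C->refl->G->L'->C->R'->B->plug->A

A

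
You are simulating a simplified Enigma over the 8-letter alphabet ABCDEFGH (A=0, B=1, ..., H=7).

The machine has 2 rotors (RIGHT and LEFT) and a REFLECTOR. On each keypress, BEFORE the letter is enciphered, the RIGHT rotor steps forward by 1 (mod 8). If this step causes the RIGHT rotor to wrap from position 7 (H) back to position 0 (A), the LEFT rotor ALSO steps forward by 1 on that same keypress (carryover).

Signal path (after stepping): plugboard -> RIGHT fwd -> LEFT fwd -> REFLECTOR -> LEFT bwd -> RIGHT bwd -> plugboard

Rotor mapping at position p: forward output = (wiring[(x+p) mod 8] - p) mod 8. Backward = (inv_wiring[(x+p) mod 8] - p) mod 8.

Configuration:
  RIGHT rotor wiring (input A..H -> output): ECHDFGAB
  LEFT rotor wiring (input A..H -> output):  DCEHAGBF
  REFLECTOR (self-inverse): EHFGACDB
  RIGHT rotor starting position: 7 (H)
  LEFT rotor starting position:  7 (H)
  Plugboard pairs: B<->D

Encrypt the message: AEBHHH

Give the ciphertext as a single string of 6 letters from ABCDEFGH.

Char 1 ('A'): step: R->0, L->0 (L advanced); A->plug->A->R->E->L->A->refl->E->L'->C->R'->B->plug->D
Char 2 ('E'): step: R->1, L=0; E->plug->E->R->F->L->G->refl->D->L'->A->R'->G->plug->G
Char 3 ('B'): step: R->2, L=0; B->plug->D->R->E->L->A->refl->E->L'->C->R'->G->plug->G
Char 4 ('H'): step: R->3, L=0; H->plug->H->R->E->L->A->refl->E->L'->C->R'->B->plug->D
Char 5 ('H'): step: R->4, L=0; H->plug->H->R->H->L->F->refl->C->L'->B->R'->A->plug->A
Char 6 ('H'): step: R->5, L=0; H->plug->H->R->A->L->D->refl->G->L'->F->R'->E->plug->E

Answer: DGGDAE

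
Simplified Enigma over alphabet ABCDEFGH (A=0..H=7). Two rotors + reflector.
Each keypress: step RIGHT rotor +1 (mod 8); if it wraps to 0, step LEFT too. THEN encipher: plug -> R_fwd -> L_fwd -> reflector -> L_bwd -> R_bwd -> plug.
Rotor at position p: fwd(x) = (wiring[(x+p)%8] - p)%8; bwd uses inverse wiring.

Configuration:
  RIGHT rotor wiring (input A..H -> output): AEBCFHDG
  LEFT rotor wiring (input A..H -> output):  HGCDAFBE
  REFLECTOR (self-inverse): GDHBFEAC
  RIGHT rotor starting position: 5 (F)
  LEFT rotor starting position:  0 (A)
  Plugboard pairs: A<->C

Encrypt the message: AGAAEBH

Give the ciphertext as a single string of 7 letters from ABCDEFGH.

Char 1 ('A'): step: R->6, L=0; A->plug->C->R->C->L->C->refl->H->L'->A->R'->B->plug->B
Char 2 ('G'): step: R->7, L=0; G->plug->G->R->A->L->H->refl->C->L'->C->R'->D->plug->D
Char 3 ('A'): step: R->0, L->1 (L advanced); A->plug->C->R->B->L->B->refl->D->L'->G->R'->H->plug->H
Char 4 ('A'): step: R->1, L=1; A->plug->C->R->B->L->B->refl->D->L'->G->R'->E->plug->E
Char 5 ('E'): step: R->2, L=1; E->plug->E->R->B->L->B->refl->D->L'->G->R'->G->plug->G
Char 6 ('B'): step: R->3, L=1; B->plug->B->R->C->L->C->refl->H->L'->D->R'->E->plug->E
Char 7 ('H'): step: R->4, L=1; H->plug->H->R->G->L->D->refl->B->L'->B->R'->A->plug->C

Answer: BDHEGEC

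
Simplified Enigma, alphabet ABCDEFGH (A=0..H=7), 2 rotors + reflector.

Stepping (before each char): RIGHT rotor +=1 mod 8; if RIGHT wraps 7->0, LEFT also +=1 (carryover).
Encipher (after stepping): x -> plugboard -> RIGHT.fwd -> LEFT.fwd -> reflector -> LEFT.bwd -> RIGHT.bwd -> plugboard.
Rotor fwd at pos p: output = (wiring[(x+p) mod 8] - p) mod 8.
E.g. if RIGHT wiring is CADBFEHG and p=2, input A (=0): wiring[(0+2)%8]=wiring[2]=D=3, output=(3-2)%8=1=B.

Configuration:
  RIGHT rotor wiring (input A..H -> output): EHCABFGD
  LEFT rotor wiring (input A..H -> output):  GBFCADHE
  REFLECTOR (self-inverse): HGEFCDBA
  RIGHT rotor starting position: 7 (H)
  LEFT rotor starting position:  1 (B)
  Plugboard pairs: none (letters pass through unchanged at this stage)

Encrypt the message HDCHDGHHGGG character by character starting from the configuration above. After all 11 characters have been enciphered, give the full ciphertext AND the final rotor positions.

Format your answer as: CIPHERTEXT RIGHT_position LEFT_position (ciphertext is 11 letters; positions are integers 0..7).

Char 1 ('H'): step: R->0, L->2 (L advanced); H->plug->H->R->D->L->B->refl->G->L'->C->R'->C->plug->C
Char 2 ('D'): step: R->1, L=2; D->plug->D->R->A->L->D->refl->F->L'->E->R'->E->plug->E
Char 3 ('C'): step: R->2, L=2; C->plug->C->R->H->L->H->refl->A->L'->B->R'->F->plug->F
Char 4 ('H'): step: R->3, L=2; H->plug->H->R->H->L->H->refl->A->L'->B->R'->F->plug->F
Char 5 ('D'): step: R->4, L=2; D->plug->D->R->H->L->H->refl->A->L'->B->R'->B->plug->B
Char 6 ('G'): step: R->5, L=2; G->plug->G->R->D->L->B->refl->G->L'->C->R'->E->plug->E
Char 7 ('H'): step: R->6, L=2; H->plug->H->R->H->L->H->refl->A->L'->B->R'->D->plug->D
Char 8 ('H'): step: R->7, L=2; H->plug->H->R->H->L->H->refl->A->L'->B->R'->E->plug->E
Char 9 ('G'): step: R->0, L->3 (L advanced); G->plug->G->R->G->L->G->refl->B->L'->E->R'->A->plug->A
Char 10 ('G'): step: R->1, L=3; G->plug->G->R->C->L->A->refl->H->L'->A->R'->D->plug->D
Char 11 ('G'): step: R->2, L=3; G->plug->G->R->C->L->A->refl->H->L'->A->R'->A->plug->A
Final: ciphertext=CEFFBEDEADA, RIGHT=2, LEFT=3

Answer: CEFFBEDEADA 2 3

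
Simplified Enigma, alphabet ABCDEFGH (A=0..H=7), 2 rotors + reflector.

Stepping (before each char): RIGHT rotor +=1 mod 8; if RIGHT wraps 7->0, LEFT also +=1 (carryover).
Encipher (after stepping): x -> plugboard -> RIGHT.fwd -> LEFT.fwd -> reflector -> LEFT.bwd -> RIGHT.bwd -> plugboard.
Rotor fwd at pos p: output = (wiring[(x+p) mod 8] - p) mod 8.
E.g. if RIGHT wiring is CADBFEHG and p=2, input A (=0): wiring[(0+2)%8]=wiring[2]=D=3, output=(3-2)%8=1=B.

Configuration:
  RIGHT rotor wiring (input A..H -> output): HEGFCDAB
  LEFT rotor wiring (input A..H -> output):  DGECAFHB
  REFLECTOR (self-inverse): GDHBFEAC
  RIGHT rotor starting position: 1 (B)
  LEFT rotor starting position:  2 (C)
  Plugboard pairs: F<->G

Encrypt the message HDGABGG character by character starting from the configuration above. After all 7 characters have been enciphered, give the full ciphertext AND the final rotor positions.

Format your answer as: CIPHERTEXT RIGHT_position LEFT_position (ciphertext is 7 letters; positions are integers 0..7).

Answer: DCDBDEH 0 3

Derivation:
Char 1 ('H'): step: R->2, L=2; H->plug->H->R->C->L->G->refl->A->L'->B->R'->D->plug->D
Char 2 ('D'): step: R->3, L=2; D->plug->D->R->F->L->H->refl->C->L'->A->R'->C->plug->C
Char 3 ('G'): step: R->4, L=2; G->plug->F->R->A->L->C->refl->H->L'->F->R'->D->plug->D
Char 4 ('A'): step: R->5, L=2; A->plug->A->R->G->L->B->refl->D->L'->D->R'->B->plug->B
Char 5 ('B'): step: R->6, L=2; B->plug->B->R->D->L->D->refl->B->L'->G->R'->D->plug->D
Char 6 ('G'): step: R->7, L=2; G->plug->F->R->D->L->D->refl->B->L'->G->R'->E->plug->E
Char 7 ('G'): step: R->0, L->3 (L advanced); G->plug->F->R->D->L->E->refl->F->L'->B->R'->H->plug->H
Final: ciphertext=DCDBDEH, RIGHT=0, LEFT=3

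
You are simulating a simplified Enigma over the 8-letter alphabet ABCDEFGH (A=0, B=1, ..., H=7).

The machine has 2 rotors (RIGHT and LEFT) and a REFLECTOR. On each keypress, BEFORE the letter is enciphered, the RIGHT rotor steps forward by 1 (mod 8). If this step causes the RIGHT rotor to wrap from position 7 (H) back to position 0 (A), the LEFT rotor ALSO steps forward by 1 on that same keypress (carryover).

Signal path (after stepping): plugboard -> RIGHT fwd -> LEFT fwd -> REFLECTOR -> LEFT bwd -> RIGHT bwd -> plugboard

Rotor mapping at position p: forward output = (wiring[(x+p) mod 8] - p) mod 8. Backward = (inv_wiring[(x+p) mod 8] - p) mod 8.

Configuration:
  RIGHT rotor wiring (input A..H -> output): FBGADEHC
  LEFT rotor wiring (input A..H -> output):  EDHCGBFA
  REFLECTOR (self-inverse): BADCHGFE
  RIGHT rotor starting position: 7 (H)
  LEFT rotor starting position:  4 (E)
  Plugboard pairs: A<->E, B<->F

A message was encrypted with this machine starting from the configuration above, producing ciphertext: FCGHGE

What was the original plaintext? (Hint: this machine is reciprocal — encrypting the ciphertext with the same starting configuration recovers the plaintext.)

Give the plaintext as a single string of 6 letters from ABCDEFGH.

Char 1 ('F'): step: R->0, L->5 (L advanced); F->plug->B->R->B->L->A->refl->B->L'->H->R'->G->plug->G
Char 2 ('C'): step: R->1, L=5; C->plug->C->R->H->L->B->refl->A->L'->B->R'->G->plug->G
Char 3 ('G'): step: R->2, L=5; G->plug->G->R->D->L->H->refl->E->L'->A->R'->F->plug->B
Char 4 ('H'): step: R->3, L=5; H->plug->H->R->D->L->H->refl->E->L'->A->R'->B->plug->F
Char 5 ('G'): step: R->4, L=5; G->plug->G->R->C->L->D->refl->C->L'->F->R'->F->plug->B
Char 6 ('E'): step: R->5, L=5; E->plug->A->R->H->L->B->refl->A->L'->B->R'->F->plug->B

Answer: GGBFBB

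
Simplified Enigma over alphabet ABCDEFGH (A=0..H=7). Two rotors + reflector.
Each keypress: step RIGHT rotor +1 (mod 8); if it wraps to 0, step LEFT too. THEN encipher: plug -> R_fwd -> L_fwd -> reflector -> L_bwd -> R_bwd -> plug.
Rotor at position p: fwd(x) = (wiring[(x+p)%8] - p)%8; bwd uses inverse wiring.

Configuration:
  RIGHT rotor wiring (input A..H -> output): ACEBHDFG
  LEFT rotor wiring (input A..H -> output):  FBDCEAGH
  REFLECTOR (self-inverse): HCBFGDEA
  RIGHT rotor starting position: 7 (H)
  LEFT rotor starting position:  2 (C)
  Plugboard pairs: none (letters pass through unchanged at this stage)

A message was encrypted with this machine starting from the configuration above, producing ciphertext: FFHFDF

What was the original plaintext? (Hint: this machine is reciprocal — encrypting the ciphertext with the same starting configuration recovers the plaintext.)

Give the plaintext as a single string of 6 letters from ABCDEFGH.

Answer: BDBHAB

Derivation:
Char 1 ('F'): step: R->0, L->3 (L advanced); F->plug->F->R->D->L->D->refl->F->L'->C->R'->B->plug->B
Char 2 ('F'): step: R->1, L=3; F->plug->F->R->E->L->E->refl->G->L'->G->R'->D->plug->D
Char 3 ('H'): step: R->2, L=3; H->plug->H->R->A->L->H->refl->A->L'->H->R'->B->plug->B
Char 4 ('F'): step: R->3, L=3; F->plug->F->R->F->L->C->refl->B->L'->B->R'->H->plug->H
Char 5 ('D'): step: R->4, L=3; D->plug->D->R->C->L->F->refl->D->L'->D->R'->A->plug->A
Char 6 ('F'): step: R->5, L=3; F->plug->F->R->H->L->A->refl->H->L'->A->R'->B->plug->B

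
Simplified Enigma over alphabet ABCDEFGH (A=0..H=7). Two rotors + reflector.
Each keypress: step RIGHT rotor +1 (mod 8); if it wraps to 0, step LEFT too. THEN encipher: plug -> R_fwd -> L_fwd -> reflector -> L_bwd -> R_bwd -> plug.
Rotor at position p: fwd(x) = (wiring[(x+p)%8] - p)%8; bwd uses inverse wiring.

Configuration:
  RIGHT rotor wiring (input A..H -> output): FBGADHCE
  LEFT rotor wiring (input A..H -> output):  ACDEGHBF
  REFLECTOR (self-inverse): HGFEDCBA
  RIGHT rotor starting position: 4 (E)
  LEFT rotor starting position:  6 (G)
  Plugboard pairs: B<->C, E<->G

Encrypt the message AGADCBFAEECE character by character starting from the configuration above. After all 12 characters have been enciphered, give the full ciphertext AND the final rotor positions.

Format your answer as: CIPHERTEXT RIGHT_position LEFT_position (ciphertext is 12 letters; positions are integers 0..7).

Answer: GDDCGGHHACAG 0 0

Derivation:
Char 1 ('A'): step: R->5, L=6; A->plug->A->R->C->L->C->refl->F->L'->E->R'->E->plug->G
Char 2 ('G'): step: R->6, L=6; G->plug->E->R->A->L->D->refl->E->L'->D->R'->D->plug->D
Char 3 ('A'): step: R->7, L=6; A->plug->A->R->F->L->G->refl->B->L'->H->R'->D->plug->D
Char 4 ('D'): step: R->0, L->7 (L advanced); D->plug->D->R->A->L->G->refl->B->L'->B->R'->B->plug->C
Char 5 ('C'): step: R->1, L=7; C->plug->B->R->F->L->H->refl->A->L'->G->R'->E->plug->G
Char 6 ('B'): step: R->2, L=7; B->plug->C->R->B->L->B->refl->G->L'->A->R'->E->plug->G
Char 7 ('F'): step: R->3, L=7; F->plug->F->R->C->L->D->refl->E->L'->D->R'->H->plug->H
Char 8 ('A'): step: R->4, L=7; A->plug->A->R->H->L->C->refl->F->L'->E->R'->H->plug->H
Char 9 ('E'): step: R->5, L=7; E->plug->G->R->D->L->E->refl->D->L'->C->R'->A->plug->A
Char 10 ('E'): step: R->6, L=7; E->plug->G->R->F->L->H->refl->A->L'->G->R'->B->plug->C
Char 11 ('C'): step: R->7, L=7; C->plug->B->R->G->L->A->refl->H->L'->F->R'->A->plug->A
Char 12 ('E'): step: R->0, L->0 (L advanced); E->plug->G->R->C->L->D->refl->E->L'->D->R'->E->plug->G
Final: ciphertext=GDDCGGHHACAG, RIGHT=0, LEFT=0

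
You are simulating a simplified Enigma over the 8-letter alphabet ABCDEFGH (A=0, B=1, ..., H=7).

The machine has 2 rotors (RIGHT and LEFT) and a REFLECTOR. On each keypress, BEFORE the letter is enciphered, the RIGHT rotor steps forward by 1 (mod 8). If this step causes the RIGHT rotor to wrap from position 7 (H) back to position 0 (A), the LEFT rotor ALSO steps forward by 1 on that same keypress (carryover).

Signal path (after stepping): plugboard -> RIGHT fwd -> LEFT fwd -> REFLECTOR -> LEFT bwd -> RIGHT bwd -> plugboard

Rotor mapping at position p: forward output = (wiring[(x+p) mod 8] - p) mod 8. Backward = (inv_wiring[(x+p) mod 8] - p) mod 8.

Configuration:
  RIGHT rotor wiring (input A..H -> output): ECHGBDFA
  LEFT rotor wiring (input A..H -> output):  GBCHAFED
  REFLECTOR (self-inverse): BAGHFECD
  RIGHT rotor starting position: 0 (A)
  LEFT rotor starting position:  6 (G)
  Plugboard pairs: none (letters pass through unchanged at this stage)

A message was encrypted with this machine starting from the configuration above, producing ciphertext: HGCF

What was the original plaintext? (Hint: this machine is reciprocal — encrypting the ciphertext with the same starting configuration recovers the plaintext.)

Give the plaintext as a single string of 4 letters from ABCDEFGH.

Answer: GABE

Derivation:
Char 1 ('H'): step: R->1, L=6; H->plug->H->R->D->L->D->refl->H->L'->H->R'->G->plug->G
Char 2 ('G'): step: R->2, L=6; G->plug->G->R->C->L->A->refl->B->L'->F->R'->A->plug->A
Char 3 ('C'): step: R->3, L=6; C->plug->C->R->A->L->G->refl->C->L'->G->R'->B->plug->B
Char 4 ('F'): step: R->4, L=6; F->plug->F->R->G->L->C->refl->G->L'->A->R'->E->plug->E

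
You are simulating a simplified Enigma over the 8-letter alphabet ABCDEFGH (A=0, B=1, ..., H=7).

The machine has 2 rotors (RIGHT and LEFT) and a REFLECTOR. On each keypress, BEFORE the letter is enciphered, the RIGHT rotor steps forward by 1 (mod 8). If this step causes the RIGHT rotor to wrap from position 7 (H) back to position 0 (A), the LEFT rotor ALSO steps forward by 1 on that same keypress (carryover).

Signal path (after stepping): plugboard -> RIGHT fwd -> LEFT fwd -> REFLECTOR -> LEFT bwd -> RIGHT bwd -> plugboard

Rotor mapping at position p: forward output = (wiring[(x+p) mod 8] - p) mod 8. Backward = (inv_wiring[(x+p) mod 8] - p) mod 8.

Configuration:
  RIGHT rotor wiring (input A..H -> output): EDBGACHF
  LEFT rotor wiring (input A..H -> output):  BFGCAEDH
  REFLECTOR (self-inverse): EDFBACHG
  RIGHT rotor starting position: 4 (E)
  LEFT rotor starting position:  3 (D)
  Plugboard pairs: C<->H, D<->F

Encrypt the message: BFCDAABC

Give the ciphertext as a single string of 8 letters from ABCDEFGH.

Char 1 ('B'): step: R->5, L=3; B->plug->B->R->C->L->B->refl->D->L'->H->R'->D->plug->F
Char 2 ('F'): step: R->6, L=3; F->plug->D->R->F->L->G->refl->H->L'->A->R'->F->plug->D
Char 3 ('C'): step: R->7, L=3; C->plug->H->R->A->L->H->refl->G->L'->F->R'->B->plug->B
Char 4 ('D'): step: R->0, L->4 (L advanced); D->plug->F->R->C->L->H->refl->G->L'->H->R'->G->plug->G
Char 5 ('A'): step: R->1, L=4; A->plug->A->R->C->L->H->refl->G->L'->H->R'->D->plug->F
Char 6 ('A'): step: R->2, L=4; A->plug->A->R->H->L->G->refl->H->L'->C->R'->G->plug->G
Char 7 ('B'): step: R->3, L=4; B->plug->B->R->F->L->B->refl->D->L'->D->R'->A->plug->A
Char 8 ('C'): step: R->4, L=4; C->plug->H->R->C->L->H->refl->G->L'->H->R'->F->plug->D

Answer: FDBGFGAD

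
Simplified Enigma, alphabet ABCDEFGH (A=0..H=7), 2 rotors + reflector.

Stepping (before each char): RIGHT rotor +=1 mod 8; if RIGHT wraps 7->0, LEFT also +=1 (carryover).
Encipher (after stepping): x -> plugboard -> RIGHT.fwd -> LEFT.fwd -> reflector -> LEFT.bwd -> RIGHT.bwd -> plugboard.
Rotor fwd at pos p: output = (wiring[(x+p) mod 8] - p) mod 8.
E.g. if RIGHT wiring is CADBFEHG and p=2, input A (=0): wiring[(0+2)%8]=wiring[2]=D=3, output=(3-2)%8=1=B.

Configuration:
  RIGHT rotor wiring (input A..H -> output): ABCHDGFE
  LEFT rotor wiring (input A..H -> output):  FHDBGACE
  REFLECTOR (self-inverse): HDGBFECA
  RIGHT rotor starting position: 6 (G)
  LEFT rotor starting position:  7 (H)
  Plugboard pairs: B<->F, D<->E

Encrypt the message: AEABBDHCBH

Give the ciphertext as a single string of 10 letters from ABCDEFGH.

Answer: CAHDDGDEHC

Derivation:
Char 1 ('A'): step: R->7, L=7; A->plug->A->R->F->L->H->refl->A->L'->C->R'->C->plug->C
Char 2 ('E'): step: R->0, L->0 (L advanced); E->plug->D->R->H->L->E->refl->F->L'->A->R'->A->plug->A
Char 3 ('A'): step: R->1, L=0; A->plug->A->R->A->L->F->refl->E->L'->H->R'->H->plug->H
Char 4 ('B'): step: R->2, L=0; B->plug->F->R->C->L->D->refl->B->L'->D->R'->E->plug->D
Char 5 ('B'): step: R->3, L=0; B->plug->F->R->F->L->A->refl->H->L'->B->R'->E->plug->D
Char 6 ('D'): step: R->4, L=0; D->plug->E->R->E->L->G->refl->C->L'->G->R'->G->plug->G
Char 7 ('H'): step: R->5, L=0; H->plug->H->R->G->L->C->refl->G->L'->E->R'->E->plug->D
Char 8 ('C'): step: R->6, L=0; C->plug->C->R->C->L->D->refl->B->L'->D->R'->D->plug->E
Char 9 ('B'): step: R->7, L=0; B->plug->F->R->E->L->G->refl->C->L'->G->R'->H->plug->H
Char 10 ('H'): step: R->0, L->1 (L advanced); H->plug->H->R->E->L->H->refl->A->L'->C->R'->C->plug->C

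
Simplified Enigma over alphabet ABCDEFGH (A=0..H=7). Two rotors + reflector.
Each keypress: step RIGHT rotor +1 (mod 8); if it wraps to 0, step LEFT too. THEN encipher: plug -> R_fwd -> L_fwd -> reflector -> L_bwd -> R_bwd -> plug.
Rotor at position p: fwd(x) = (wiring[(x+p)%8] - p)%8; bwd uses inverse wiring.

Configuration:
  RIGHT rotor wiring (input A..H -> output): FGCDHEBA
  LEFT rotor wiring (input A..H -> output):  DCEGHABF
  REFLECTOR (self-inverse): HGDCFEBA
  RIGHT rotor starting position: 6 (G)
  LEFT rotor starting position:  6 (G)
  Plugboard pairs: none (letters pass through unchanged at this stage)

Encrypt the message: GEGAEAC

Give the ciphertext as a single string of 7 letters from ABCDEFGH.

Answer: ACCFBEE

Derivation:
Char 1 ('G'): step: R->7, L=6; G->plug->G->R->F->L->A->refl->H->L'->B->R'->A->plug->A
Char 2 ('E'): step: R->0, L->7 (L advanced); E->plug->E->R->H->L->C->refl->D->L'->C->R'->C->plug->C
Char 3 ('G'): step: R->1, L=7; G->plug->G->R->H->L->C->refl->D->L'->C->R'->C->plug->C
Char 4 ('A'): step: R->2, L=7; A->plug->A->R->A->L->G->refl->B->L'->G->R'->F->plug->F
Char 5 ('E'): step: R->3, L=7; E->plug->E->R->F->L->A->refl->H->L'->E->R'->B->plug->B
Char 6 ('A'): step: R->4, L=7; A->plug->A->R->D->L->F->refl->E->L'->B->R'->E->plug->E
Char 7 ('C'): step: R->5, L=7; C->plug->C->R->D->L->F->refl->E->L'->B->R'->E->plug->E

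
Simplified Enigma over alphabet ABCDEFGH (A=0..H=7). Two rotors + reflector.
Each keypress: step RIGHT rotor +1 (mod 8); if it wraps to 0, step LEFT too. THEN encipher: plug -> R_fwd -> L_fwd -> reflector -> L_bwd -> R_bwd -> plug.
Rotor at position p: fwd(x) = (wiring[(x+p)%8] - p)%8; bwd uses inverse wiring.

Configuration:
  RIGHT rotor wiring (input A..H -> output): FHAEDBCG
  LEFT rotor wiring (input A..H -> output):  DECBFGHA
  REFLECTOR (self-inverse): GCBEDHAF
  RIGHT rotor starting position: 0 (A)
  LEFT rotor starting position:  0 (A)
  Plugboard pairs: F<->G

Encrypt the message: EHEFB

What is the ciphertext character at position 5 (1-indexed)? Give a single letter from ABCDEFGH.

Char 1 ('E'): step: R->1, L=0; E->plug->E->R->A->L->D->refl->E->L'->B->R'->F->plug->G
Char 2 ('H'): step: R->2, L=0; H->plug->H->R->F->L->G->refl->A->L'->H->R'->D->plug->D
Char 3 ('E'): step: R->3, L=0; E->plug->E->R->D->L->B->refl->C->L'->C->R'->F->plug->G
Char 4 ('F'): step: R->4, L=0; F->plug->G->R->E->L->F->refl->H->L'->G->R'->C->plug->C
Char 5 ('B'): step: R->5, L=0; B->plug->B->R->F->L->G->refl->A->L'->H->R'->G->plug->F

F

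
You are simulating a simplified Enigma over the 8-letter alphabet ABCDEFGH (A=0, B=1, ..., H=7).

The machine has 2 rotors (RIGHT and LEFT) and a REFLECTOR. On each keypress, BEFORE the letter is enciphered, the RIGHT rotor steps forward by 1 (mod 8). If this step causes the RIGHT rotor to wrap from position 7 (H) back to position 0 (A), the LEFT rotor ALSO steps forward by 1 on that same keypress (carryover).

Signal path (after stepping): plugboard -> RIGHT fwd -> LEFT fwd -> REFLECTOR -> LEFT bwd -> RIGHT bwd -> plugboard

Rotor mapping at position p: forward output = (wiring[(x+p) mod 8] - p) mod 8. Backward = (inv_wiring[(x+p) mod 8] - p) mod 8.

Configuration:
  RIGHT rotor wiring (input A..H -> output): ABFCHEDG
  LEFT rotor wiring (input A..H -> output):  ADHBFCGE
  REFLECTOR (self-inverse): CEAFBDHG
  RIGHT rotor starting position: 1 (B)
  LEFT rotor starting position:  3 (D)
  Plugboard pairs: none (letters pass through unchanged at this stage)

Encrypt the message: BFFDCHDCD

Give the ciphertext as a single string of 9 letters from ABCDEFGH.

Answer: DEAGBAGGA

Derivation:
Char 1 ('B'): step: R->2, L=3; B->plug->B->R->A->L->G->refl->H->L'->C->R'->D->plug->D
Char 2 ('F'): step: R->3, L=3; F->plug->F->R->F->L->F->refl->D->L'->D->R'->E->plug->E
Char 3 ('F'): step: R->4, L=3; F->plug->F->R->F->L->F->refl->D->L'->D->R'->A->plug->A
Char 4 ('D'): step: R->5, L=3; D->plug->D->R->D->L->D->refl->F->L'->F->R'->G->plug->G
Char 5 ('C'): step: R->6, L=3; C->plug->C->R->C->L->H->refl->G->L'->A->R'->B->plug->B
Char 6 ('H'): step: R->7, L=3; H->plug->H->R->E->L->B->refl->E->L'->H->R'->A->plug->A
Char 7 ('D'): step: R->0, L->4 (L advanced); D->plug->D->R->C->L->C->refl->A->L'->D->R'->G->plug->G
Char 8 ('C'): step: R->1, L=4; C->plug->C->R->B->L->G->refl->H->L'->F->R'->G->plug->G
Char 9 ('D'): step: R->2, L=4; D->plug->D->R->C->L->C->refl->A->L'->D->R'->A->plug->A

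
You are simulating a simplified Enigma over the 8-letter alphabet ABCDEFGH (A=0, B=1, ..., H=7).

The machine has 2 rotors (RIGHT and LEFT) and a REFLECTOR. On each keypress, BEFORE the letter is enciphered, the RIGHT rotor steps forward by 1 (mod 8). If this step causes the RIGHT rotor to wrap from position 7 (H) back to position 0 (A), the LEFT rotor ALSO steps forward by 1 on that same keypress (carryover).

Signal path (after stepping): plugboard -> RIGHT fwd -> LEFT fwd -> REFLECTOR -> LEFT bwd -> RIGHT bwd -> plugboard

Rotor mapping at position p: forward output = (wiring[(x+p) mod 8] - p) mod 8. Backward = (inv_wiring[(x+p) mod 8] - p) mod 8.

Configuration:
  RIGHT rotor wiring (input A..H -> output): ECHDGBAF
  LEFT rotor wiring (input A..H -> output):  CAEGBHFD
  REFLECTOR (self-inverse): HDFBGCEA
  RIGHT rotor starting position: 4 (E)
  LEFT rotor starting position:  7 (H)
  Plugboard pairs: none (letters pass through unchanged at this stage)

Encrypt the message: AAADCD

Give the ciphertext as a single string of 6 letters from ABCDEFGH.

Answer: GEEBHC

Derivation:
Char 1 ('A'): step: R->5, L=7; A->plug->A->R->E->L->H->refl->A->L'->G->R'->G->plug->G
Char 2 ('A'): step: R->6, L=7; A->plug->A->R->C->L->B->refl->D->L'->B->R'->E->plug->E
Char 3 ('A'): step: R->7, L=7; A->plug->A->R->G->L->A->refl->H->L'->E->R'->E->plug->E
Char 4 ('D'): step: R->0, L->0 (L advanced); D->plug->D->R->D->L->G->refl->E->L'->C->R'->B->plug->B
Char 5 ('C'): step: R->1, L=0; C->plug->C->R->C->L->E->refl->G->L'->D->R'->H->plug->H
Char 6 ('D'): step: R->2, L=0; D->plug->D->R->H->L->D->refl->B->L'->E->R'->C->plug->C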